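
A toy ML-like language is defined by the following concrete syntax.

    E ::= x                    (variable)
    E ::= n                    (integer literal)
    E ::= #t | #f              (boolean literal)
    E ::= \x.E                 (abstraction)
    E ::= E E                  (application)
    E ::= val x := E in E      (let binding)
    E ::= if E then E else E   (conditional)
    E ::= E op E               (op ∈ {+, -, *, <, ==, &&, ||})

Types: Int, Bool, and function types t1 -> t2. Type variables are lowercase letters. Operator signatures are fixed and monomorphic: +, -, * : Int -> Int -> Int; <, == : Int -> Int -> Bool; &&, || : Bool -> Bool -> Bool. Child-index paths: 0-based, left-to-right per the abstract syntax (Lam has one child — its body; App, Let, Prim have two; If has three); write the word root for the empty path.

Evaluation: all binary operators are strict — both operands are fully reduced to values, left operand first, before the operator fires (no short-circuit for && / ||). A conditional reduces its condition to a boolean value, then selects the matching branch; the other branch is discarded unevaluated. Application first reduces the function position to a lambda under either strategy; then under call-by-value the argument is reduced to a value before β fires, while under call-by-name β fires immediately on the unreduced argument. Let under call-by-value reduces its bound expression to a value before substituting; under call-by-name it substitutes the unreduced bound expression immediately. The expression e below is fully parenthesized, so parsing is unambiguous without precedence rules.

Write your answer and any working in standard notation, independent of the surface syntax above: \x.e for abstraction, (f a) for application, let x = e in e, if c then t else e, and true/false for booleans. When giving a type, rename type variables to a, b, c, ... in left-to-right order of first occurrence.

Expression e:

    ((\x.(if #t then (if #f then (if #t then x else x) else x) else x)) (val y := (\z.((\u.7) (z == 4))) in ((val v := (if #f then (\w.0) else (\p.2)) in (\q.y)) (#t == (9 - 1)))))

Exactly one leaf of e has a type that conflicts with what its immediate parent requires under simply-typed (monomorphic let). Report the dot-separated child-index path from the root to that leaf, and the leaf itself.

Answer: 1.1.1.0 : true

Trace:
  unify Bool ~ Bool
  unify Bool ~ Bool
  unify Bool ~ Bool
x : a
x : a
  unify a ~ a
x : a
  unify a ~ a
x : a
  unify a ~ a
\x._ : a -> a
\u._ : c -> Int
z : b
  unify b ~ Int
  unify Int ~ Int
  unify c -> Int ~ Bool -> d
  unify c ~ Bool
  unify Int ~ d
_ _ : Int
\z._ : Int -> Int
let y : Int -> Int
  unify Bool ~ Bool
\w._ : e -> Int
\p._ : f -> Int
  unify e -> Int ~ f -> Int
  unify e ~ f
  unify Int ~ Int
let v : f -> Int
y : Int -> Int
\q._ : g -> Int -> Int
  unify Bool ~ Int
  FAIL: mismatch Bool ~ Int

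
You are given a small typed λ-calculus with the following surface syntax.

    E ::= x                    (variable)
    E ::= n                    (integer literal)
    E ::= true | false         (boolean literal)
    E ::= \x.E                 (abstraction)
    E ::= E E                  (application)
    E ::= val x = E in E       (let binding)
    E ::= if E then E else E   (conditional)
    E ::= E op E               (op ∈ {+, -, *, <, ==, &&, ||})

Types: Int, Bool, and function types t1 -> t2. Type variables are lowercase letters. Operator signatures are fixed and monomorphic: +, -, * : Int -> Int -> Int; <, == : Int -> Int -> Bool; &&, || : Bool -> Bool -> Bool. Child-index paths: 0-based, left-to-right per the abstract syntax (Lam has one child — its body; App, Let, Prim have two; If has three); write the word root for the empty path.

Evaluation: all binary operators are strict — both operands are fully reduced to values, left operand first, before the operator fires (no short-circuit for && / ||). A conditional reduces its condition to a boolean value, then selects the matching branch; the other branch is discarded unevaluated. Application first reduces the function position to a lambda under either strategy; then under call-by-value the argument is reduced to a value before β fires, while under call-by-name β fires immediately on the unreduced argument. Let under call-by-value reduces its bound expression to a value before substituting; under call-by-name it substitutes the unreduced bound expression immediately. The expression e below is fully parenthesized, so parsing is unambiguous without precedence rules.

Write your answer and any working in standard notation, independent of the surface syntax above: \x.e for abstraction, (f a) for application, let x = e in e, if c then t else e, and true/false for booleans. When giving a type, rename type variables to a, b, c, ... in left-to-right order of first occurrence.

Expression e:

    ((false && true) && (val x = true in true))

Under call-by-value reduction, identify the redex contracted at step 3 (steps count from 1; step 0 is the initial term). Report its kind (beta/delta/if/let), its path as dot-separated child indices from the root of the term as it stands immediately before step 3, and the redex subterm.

Working:
step 0: ((false && true) && (let x = true in true))
step 1: [delta@0] (false && (let x = true in true))
step 2: [let@1] (false && true)
step 3: [delta@root] false

Answer: delta at root : (false && true)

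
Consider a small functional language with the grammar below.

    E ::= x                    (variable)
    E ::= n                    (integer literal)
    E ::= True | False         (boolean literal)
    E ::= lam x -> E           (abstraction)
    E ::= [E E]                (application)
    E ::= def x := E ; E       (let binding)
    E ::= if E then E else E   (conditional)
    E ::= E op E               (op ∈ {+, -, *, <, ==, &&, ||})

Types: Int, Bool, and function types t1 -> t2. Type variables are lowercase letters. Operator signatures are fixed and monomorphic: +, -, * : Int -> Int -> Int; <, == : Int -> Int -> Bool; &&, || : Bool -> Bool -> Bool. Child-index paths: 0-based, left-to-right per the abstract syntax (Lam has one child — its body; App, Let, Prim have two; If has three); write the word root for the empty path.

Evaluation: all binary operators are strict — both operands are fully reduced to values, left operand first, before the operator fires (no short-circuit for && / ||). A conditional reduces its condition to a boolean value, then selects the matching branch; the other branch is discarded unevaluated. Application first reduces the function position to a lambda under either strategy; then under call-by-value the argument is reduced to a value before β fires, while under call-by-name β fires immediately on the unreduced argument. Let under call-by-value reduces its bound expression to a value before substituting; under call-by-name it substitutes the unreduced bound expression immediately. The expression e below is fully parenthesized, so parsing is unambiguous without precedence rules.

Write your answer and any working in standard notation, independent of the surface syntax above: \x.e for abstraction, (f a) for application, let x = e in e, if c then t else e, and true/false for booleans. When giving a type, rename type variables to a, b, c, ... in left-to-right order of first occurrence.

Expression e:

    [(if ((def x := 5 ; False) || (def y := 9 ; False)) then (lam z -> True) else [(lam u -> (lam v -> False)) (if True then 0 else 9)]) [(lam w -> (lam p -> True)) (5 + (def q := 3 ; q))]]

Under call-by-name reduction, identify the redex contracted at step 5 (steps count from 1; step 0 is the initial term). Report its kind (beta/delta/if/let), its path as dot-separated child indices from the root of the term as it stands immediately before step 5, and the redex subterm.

Trace:
step 0: ((if ((let x = 5 in false) || (let y = 9 in false)) then (\z.true) else ((\u.(\v.false)) (if true then 0 else 9))) ((\w.(\p.true)) (5 + (let q = 3 in q))))
step 1: [let@0.0.0] ((if (false || (let y = 9 in false)) then (\z.true) else ((\u.(\v.false)) (if true then 0 else 9))) ((\w.(\p.true)) (5 + (let q = 3 in q))))
step 2: [let@0.0.1] ((if (false || false) then (\z.true) else ((\u.(\v.false)) (if true then 0 else 9))) ((\w.(\p.true)) (5 + (let q = 3 in q))))
step 3: [delta@0.0] ((if false then (\z.true) else ((\u.(\v.false)) (if true then 0 else 9))) ((\w.(\p.true)) (5 + (let q = 3 in q))))
step 4: [if@0] (((\u.(\v.false)) (if true then 0 else 9)) ((\w.(\p.true)) (5 + (let q = 3 in q))))
step 5: [beta@0] ((\v.false) ((\w.(\p.true)) (5 + (let q = 3 in q))))

Answer: beta at 0 : ((\u.(\v.false)) (if true then 0 else 9))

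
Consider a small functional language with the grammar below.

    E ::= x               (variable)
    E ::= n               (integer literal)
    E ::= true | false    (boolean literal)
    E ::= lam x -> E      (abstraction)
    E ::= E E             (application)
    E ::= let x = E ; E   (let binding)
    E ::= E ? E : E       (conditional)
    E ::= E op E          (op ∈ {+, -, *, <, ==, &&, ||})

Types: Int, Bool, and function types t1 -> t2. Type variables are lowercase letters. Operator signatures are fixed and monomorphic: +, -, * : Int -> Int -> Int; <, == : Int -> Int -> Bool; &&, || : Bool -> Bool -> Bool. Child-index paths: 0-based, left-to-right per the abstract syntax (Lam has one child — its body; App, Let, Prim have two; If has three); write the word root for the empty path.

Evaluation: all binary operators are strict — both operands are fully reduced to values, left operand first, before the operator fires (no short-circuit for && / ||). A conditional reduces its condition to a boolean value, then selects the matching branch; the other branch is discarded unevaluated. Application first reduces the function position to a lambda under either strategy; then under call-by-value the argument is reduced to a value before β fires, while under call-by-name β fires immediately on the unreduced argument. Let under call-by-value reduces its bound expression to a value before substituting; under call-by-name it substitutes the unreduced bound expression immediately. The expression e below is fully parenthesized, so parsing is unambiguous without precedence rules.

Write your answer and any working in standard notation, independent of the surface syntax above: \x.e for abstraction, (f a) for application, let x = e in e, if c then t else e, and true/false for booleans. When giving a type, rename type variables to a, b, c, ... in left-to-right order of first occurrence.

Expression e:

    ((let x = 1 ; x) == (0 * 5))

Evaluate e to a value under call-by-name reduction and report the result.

Derivation:
step 0: ((let x = 1 in x) == (0 * 5))
step 1: [let@0] (1 == (0 * 5))
step 2: [delta@1] (1 == 0)
step 3: [delta@root] false

Answer: false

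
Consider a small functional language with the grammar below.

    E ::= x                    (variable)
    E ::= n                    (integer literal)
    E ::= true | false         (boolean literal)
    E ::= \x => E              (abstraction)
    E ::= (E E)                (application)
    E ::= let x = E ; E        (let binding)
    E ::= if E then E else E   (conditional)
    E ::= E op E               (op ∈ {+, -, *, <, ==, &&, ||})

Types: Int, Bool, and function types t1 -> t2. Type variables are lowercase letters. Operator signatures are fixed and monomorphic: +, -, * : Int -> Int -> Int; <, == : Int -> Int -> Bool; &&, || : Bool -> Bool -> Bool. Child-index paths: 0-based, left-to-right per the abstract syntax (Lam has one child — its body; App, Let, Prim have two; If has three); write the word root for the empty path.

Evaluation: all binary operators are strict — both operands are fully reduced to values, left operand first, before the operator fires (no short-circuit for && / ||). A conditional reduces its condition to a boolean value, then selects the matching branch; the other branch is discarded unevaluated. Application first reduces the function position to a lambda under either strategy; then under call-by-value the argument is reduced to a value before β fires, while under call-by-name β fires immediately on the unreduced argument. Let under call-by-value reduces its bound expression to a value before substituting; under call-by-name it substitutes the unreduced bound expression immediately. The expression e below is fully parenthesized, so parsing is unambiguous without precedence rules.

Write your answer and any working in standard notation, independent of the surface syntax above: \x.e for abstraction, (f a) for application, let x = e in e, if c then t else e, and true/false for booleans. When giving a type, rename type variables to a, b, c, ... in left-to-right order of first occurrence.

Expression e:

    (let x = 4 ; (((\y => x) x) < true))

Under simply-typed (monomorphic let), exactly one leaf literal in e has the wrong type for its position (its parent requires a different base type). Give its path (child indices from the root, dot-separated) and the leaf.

Working:
let x : Int
x : Int
\y._ : a -> Int
x : Int
  unify a -> Int ~ Int -> b
  unify a ~ Int
  unify Int ~ b
_ _ : Int
  unify Int ~ Int
  unify Bool ~ Int
  FAIL: mismatch Bool ~ Int

Answer: 1.1 : true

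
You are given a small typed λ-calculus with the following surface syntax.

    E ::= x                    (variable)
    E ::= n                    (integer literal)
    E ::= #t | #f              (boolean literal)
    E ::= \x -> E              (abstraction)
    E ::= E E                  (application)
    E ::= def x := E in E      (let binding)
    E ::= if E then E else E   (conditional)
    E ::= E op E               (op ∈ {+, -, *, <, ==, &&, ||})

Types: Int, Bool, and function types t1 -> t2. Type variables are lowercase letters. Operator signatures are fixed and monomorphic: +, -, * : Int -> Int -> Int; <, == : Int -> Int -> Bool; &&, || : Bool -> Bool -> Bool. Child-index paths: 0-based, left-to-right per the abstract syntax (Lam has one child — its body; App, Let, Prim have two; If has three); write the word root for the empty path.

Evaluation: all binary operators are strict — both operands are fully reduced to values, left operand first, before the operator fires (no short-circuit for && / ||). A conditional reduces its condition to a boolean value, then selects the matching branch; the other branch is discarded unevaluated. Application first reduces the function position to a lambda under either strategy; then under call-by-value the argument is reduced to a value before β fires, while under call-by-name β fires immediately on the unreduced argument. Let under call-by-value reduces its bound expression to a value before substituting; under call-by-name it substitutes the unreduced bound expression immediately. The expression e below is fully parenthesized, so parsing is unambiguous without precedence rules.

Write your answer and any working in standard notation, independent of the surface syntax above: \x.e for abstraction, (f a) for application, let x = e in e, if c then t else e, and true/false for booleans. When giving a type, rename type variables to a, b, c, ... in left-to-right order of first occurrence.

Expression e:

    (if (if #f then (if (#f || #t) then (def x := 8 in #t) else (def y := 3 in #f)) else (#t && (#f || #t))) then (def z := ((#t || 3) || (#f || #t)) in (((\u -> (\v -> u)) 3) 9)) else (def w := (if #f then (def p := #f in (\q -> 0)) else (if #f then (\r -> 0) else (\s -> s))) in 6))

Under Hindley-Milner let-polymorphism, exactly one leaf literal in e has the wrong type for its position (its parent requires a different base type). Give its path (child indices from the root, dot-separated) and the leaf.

Answer: 1.0.0.1 : 3

Working:
  unify Bool ~ Bool
  unify Bool ~ Bool
  unify Bool ~ Bool
  unify Bool ~ Bool
let x : Int
let y : Int
  unify Bool ~ Bool
  unify Bool ~ Bool
  unify Bool ~ Bool
  unify Bool ~ Bool
  unify Bool ~ Bool
  unify Bool ~ Bool
  unify Bool ~ Bool
  unify Bool ~ Bool
  unify Int ~ Bool
  FAIL: mismatch Int ~ Bool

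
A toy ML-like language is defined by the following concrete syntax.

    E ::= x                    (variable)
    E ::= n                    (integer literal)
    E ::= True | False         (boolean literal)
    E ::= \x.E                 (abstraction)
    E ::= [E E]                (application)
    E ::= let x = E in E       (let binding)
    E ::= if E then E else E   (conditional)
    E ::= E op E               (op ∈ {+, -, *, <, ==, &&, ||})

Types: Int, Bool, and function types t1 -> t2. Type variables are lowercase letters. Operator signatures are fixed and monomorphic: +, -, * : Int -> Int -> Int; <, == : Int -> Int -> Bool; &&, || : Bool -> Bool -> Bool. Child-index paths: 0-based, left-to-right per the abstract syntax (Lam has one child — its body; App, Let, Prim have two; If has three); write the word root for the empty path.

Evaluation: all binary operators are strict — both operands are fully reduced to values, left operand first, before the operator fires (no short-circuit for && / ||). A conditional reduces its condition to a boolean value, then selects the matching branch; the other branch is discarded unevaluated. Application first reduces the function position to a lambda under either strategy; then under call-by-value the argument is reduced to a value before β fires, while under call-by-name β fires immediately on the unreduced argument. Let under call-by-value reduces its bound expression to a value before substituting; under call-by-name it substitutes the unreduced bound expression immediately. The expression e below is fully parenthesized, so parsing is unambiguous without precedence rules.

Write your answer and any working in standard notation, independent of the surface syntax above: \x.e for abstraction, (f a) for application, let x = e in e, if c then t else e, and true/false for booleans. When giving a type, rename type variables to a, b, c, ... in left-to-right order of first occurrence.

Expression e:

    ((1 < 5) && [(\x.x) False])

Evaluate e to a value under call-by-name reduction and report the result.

Answer: false

Trace:
step 0: ((1 < 5) && ((\x.x) false))
step 1: [delta@0] (true && ((\x.x) false))
step 2: [beta@1] (true && false)
step 3: [delta@root] false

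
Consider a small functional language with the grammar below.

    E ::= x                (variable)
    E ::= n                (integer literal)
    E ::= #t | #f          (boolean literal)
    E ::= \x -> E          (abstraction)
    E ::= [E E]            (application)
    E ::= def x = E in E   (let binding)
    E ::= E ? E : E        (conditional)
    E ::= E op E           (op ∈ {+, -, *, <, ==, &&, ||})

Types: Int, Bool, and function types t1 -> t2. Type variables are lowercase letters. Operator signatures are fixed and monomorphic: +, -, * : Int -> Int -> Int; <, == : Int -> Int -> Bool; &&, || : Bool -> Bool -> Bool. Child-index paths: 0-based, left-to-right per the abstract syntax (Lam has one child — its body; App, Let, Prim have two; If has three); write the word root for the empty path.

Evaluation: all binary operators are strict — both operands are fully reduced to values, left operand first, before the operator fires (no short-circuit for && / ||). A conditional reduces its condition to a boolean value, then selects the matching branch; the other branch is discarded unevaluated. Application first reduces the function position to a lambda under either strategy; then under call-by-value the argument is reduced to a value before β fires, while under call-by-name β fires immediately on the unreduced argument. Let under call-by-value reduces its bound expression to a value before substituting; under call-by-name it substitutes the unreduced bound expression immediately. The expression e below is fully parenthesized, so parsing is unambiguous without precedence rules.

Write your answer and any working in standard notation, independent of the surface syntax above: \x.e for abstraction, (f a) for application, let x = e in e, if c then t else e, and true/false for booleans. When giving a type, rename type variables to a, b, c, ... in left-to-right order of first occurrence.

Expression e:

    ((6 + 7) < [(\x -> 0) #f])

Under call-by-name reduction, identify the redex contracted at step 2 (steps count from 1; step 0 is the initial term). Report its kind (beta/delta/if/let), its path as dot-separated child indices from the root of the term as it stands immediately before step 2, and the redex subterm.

Answer: beta at 1 : ((\x.0) false)

Trace:
step 0: ((6 + 7) < ((\x.0) false))
step 1: [delta@0] (13 < ((\x.0) false))
step 2: [beta@1] (13 < 0)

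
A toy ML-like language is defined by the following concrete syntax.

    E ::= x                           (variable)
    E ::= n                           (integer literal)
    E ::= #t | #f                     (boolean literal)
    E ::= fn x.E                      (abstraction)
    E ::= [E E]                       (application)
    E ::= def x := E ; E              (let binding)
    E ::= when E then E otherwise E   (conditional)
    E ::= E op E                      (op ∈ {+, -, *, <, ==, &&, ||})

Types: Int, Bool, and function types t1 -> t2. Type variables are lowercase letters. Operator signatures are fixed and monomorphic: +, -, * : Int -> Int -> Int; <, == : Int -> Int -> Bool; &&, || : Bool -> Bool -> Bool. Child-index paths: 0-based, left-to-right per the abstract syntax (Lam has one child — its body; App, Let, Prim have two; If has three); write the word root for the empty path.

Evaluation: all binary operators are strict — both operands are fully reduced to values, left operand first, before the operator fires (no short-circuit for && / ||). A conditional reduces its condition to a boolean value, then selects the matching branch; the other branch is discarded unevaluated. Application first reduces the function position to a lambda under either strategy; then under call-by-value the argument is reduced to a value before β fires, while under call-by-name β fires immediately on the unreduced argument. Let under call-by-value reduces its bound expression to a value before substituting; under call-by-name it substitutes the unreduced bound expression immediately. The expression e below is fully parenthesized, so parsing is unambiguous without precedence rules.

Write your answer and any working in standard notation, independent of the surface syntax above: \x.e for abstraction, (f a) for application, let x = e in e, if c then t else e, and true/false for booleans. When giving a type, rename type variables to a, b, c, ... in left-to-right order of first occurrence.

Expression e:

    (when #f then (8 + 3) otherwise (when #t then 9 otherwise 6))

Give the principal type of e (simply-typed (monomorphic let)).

Trace:
  unify Bool ~ Bool
  unify Int ~ Int
  unify Int ~ Int
  unify Bool ~ Bool
  unify Int ~ Int
  unify Int ~ Int

Answer: Int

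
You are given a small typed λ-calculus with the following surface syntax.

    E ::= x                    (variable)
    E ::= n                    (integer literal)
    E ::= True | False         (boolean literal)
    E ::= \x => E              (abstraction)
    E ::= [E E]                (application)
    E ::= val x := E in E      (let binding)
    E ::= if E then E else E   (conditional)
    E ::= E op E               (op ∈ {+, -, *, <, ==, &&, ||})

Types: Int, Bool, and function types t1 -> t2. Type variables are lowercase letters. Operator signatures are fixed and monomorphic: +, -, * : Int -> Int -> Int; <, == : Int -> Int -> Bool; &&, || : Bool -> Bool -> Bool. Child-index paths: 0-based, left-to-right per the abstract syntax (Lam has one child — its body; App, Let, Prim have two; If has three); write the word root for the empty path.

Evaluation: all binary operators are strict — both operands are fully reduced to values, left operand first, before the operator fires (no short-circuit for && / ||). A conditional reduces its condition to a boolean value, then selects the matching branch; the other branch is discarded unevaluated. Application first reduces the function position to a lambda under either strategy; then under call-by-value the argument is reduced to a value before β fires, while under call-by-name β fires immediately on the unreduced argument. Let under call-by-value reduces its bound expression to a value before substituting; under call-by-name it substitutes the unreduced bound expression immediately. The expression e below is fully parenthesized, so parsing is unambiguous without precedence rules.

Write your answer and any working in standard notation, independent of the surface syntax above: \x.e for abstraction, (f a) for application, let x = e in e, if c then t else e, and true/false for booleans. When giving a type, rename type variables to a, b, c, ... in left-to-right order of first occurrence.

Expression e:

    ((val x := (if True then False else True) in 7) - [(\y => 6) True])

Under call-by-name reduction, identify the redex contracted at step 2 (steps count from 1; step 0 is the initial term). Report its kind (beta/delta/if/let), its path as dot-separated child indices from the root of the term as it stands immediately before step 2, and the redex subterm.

Answer: beta at 1 : ((\y.6) true)

Trace:
step 0: ((let x = (if true then false else true) in 7) - ((\y.6) true))
step 1: [let@0] (7 - ((\y.6) true))
step 2: [beta@1] (7 - 6)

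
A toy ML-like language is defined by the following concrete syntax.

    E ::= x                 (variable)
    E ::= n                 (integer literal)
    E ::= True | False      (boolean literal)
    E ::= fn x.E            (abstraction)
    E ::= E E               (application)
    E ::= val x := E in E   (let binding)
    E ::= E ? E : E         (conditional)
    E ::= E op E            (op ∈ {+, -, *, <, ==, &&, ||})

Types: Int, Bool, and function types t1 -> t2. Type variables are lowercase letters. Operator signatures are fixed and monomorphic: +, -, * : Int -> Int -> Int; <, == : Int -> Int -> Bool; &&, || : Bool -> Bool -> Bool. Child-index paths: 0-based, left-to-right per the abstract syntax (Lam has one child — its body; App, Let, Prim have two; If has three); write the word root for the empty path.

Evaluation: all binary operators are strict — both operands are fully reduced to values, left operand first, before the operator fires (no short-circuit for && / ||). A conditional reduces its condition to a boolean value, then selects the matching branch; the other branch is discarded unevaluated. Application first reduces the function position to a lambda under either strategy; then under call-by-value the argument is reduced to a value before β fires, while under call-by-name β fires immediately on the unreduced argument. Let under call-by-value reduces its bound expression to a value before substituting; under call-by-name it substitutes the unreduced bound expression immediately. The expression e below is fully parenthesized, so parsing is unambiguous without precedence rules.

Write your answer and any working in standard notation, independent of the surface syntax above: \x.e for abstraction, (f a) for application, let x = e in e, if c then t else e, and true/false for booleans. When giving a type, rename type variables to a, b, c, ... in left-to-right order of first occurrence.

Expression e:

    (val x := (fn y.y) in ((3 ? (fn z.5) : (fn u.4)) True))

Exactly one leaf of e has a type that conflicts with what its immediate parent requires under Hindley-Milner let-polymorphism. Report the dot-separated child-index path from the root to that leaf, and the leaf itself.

Answer: 1.0.0 : 3

Working:
y : a
\y._ : a -> a
let x : forall. a -> a
  unify Int ~ Bool
  FAIL: mismatch Int ~ Bool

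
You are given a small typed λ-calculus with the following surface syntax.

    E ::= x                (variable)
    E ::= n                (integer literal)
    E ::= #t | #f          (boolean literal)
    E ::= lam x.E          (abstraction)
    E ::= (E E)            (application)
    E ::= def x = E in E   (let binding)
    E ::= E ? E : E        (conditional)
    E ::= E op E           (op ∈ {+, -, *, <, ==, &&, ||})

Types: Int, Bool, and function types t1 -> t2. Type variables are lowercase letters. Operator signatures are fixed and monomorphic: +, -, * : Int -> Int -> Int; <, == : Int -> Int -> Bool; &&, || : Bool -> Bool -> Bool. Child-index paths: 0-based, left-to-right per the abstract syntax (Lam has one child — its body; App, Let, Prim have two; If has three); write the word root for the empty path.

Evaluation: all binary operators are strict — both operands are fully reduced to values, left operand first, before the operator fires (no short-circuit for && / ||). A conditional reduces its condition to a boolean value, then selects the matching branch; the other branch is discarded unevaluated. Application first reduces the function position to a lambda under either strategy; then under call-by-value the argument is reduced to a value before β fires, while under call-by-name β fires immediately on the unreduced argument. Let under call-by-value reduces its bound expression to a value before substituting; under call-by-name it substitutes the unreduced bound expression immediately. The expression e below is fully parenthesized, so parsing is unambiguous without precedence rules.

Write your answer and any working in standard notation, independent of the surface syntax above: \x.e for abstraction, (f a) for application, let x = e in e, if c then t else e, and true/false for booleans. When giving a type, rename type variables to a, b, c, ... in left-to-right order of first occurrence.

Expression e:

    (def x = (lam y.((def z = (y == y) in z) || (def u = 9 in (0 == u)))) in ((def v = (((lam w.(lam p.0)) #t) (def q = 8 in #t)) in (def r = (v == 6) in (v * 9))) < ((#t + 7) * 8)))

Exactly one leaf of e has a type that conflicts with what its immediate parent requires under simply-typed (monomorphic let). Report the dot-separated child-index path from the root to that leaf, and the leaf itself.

Answer: 1.1.0.0 : true

Derivation:
y : a
  unify a ~ Int
y : Int
  unify Int ~ Int
let z : Bool
z : Bool
  unify Bool ~ Bool
let u : Int
  unify Int ~ Int
u : Int
  unify Int ~ Int
  unify Bool ~ Bool
\y._ : Int -> Bool
let x : Int -> Bool
\p._ : c -> Int
\w._ : b -> c -> Int
  unify b -> c -> Int ~ Bool -> d
  unify b ~ Bool
  unify c -> Int ~ d
_ _ : c -> Int
let q : Int
  unify c -> Int ~ Bool -> e
  unify c ~ Bool
  unify Int ~ e
_ _ : Int
let v : Int
v : Int
  unify Int ~ Int
  unify Int ~ Int
let r : Bool
v : Int
  unify Int ~ Int
  unify Int ~ Int
  unify Int ~ Int
  unify Bool ~ Int
  FAIL: mismatch Bool ~ Int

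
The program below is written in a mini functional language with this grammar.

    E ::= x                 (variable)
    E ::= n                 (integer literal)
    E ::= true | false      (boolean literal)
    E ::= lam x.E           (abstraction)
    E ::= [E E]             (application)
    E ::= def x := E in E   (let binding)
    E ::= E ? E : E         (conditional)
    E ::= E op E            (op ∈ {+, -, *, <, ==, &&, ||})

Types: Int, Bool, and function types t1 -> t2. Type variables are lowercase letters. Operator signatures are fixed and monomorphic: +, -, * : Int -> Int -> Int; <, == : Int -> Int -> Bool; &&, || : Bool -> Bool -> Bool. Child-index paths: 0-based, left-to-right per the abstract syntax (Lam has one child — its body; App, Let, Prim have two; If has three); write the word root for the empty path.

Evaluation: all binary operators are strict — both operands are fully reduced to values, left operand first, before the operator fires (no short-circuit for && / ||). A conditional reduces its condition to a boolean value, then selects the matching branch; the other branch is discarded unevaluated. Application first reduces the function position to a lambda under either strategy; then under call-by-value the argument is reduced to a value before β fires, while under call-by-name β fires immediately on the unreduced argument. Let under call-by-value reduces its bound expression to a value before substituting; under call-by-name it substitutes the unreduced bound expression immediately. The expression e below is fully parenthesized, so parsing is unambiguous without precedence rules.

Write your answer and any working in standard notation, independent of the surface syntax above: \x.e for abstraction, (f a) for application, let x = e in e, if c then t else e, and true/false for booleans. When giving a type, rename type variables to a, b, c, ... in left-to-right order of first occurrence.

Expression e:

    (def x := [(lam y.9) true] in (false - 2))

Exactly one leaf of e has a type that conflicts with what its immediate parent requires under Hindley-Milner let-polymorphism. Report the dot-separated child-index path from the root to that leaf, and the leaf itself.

Answer: 1.0 : false

Working:
\y._ : a -> Int
  unify a -> Int ~ Bool -> b
  unify a ~ Bool
  unify Int ~ b
_ _ : Int
let x : Int
  unify Bool ~ Int
  FAIL: mismatch Bool ~ Int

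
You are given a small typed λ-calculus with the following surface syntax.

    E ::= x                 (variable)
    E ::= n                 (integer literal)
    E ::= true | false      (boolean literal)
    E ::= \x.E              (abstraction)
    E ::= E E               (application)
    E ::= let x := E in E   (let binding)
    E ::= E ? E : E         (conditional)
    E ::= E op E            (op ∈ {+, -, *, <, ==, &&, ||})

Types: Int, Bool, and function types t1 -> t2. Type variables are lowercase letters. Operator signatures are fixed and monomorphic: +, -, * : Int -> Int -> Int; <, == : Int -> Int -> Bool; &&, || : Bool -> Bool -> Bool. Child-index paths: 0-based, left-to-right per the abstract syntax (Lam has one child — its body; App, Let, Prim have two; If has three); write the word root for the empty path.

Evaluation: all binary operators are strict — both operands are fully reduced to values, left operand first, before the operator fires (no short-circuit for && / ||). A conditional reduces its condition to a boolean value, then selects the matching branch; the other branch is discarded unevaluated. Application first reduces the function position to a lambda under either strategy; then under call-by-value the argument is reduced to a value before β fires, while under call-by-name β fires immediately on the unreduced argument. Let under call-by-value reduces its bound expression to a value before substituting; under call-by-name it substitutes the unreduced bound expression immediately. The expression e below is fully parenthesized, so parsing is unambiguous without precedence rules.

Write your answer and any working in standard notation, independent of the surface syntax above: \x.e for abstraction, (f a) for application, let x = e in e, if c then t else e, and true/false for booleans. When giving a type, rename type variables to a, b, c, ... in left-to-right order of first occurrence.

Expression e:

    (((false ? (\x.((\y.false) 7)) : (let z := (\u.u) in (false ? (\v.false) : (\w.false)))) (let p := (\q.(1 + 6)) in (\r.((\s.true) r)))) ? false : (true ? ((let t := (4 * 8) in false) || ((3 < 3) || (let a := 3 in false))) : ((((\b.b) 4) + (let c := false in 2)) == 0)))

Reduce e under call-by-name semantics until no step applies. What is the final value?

Derivation:
step 0: (if ((if false then (\x.((\y.false) 7)) else (let z = (\u.u) in (if false then (\v.false) else (\w.false)))) (let p = (\q.(1 + 6)) in (\r.((\s.true) r)))) then false else (if true then ((let t = (4 * 8) in false) || ((3 < 3) || (let a = 3 in false))) else ((((\b.b) 4) + (let c = false in 2)) == 0)))
step 1: [if@0.0] (if ((let z = (\u.u) in (if false then (\v.false) else (\w.false))) (let p = (\q.(1 + 6)) in (\r.((\s.true) r)))) then false else (if true then ((let t = (4 * 8) in false) || ((3 < 3) || (let a = 3 in false))) else ((((\b.b) 4) + (let c = false in 2)) == 0)))
step 2: [let@0.0] (if ((if false then (\v.false) else (\w.false)) (let p = (\q.(1 + 6)) in (\r.((\s.true) r)))) then false else (if true then ((let t = (4 * 8) in false) || ((3 < 3) || (let a = 3 in false))) else ((((\b.b) 4) + (let c = false in 2)) == 0)))
step 3: [if@0.0] (if ((\w.false) (let p = (\q.(1 + 6)) in (\r.((\s.true) r)))) then false else (if true then ((let t = (4 * 8) in false) || ((3 < 3) || (let a = 3 in false))) else ((((\b.b) 4) + (let c = false in 2)) == 0)))
step 4: [beta@0] (if false then false else (if true then ((let t = (4 * 8) in false) || ((3 < 3) || (let a = 3 in false))) else ((((\b.b) 4) + (let c = false in 2)) == 0)))
step 5: [if@root] (if true then ((let t = (4 * 8) in false) || ((3 < 3) || (let a = 3 in false))) else ((((\b.b) 4) + (let c = false in 2)) == 0))
step 6: [if@root] ((let t = (4 * 8) in false) || ((3 < 3) || (let a = 3 in false)))
step 7: [let@0] (false || ((3 < 3) || (let a = 3 in false)))
step 8: [delta@1.0] (false || (false || (let a = 3 in false)))
step 9: [let@1.1] (false || (false || false))
step 10: [delta@1] (false || false)
step 11: [delta@root] false

Answer: false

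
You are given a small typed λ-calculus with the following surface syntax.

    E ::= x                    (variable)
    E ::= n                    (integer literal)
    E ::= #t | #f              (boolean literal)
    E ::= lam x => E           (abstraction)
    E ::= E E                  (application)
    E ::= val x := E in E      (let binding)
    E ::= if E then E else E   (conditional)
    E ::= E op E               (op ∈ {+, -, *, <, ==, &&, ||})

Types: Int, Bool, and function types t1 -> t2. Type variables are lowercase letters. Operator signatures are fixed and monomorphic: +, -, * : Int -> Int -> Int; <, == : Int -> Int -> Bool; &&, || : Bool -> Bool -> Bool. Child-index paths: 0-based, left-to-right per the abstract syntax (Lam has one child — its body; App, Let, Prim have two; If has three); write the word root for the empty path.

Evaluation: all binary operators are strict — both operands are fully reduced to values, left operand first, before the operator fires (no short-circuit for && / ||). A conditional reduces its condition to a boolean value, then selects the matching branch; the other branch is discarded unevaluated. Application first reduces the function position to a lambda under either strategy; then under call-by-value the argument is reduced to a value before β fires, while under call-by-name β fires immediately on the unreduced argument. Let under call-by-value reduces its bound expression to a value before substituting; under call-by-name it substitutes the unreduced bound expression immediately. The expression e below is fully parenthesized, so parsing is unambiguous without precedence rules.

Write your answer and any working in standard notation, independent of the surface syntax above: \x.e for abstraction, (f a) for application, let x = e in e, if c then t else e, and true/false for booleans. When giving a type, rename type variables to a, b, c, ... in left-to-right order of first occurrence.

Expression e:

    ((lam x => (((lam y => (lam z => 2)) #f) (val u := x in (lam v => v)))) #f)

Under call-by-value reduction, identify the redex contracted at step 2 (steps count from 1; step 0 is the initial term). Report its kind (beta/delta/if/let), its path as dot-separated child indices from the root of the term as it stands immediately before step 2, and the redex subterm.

Answer: beta at 0 : ((\y.(\z.2)) false)

Derivation:
step 0: ((\x.(((\y.(\z.2)) false) (let u = x in (\v.v)))) false)
step 1: [beta@root] (((\y.(\z.2)) false) (let u = false in (\v.v)))
step 2: [beta@0] ((\z.2) (let u = false in (\v.v)))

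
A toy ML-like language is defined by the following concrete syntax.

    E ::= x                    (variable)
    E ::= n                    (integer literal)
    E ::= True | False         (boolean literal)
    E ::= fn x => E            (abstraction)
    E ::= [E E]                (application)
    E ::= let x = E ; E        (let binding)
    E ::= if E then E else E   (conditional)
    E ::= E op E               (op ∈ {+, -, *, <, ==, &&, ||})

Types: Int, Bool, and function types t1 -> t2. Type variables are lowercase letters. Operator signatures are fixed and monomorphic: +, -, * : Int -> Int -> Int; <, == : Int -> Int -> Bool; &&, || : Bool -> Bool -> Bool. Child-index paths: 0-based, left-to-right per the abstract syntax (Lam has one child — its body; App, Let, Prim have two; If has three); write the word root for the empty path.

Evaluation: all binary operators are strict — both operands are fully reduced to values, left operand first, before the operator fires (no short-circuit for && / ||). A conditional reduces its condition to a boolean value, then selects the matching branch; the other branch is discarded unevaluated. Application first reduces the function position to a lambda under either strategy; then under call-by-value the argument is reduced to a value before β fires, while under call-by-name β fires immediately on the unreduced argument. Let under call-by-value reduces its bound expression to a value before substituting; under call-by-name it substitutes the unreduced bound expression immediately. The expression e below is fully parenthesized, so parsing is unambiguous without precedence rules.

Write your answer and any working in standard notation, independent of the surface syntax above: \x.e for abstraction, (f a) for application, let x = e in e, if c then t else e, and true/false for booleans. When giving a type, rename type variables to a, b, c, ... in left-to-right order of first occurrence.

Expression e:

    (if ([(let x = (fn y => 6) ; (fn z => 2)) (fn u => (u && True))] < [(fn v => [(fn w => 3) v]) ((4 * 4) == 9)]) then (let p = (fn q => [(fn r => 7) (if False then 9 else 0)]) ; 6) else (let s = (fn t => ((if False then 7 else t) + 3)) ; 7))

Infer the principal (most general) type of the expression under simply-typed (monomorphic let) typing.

Answer: Int

Working:
\y._ : a -> Int
let x : a -> Int
\z._ : b -> Int
u : c
  unify c ~ Bool
  unify Bool ~ Bool
\u._ : Bool -> Bool
  unify b -> Int ~ (Bool -> Bool) -> d
  unify b ~ Bool -> Bool
  unify Int ~ d
_ _ : Int
  unify Int ~ Int
\w._ : f -> Int
v : e
  unify f -> Int ~ e -> g
  unify f ~ e
  unify Int ~ g
_ _ : Int
\v._ : e -> Int
  unify Int ~ Int
  unify Int ~ Int
  unify Int ~ Int
  unify Int ~ Int
  unify e -> Int ~ Bool -> h
  unify e ~ Bool
  unify Int ~ h
_ _ : Int
  unify Int ~ Int
  unify Bool ~ Bool
\r._ : j -> Int
  unify Bool ~ Bool
  unify Int ~ Int
  unify j -> Int ~ Int -> k
  unify j ~ Int
  unify Int ~ k
_ _ : Int
\q._ : i -> Int
let p : i -> Int
  unify Bool ~ Bool
t : l
  unify Int ~ l
  unify Int ~ Int
  unify Int ~ Int
\t._ : Int -> Int
let s : Int -> Int
  unify Int ~ Int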